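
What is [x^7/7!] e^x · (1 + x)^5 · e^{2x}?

The EGF product rule gives c_7 = Σ_{k_1+k_2+k_3=7} C(7; k_1,k_2,k_3) · ∏ g_i(k_i), where e^x gives (1)^k; (1+x)^5 gives the falling factorial (5)_k; e^{2x} gives (2)^k.
g_1(k) for k = 0…7: 1, 1, 1, 1, 1, 1, 1, 1.
g_2(k) for k = 0…7: 1, 5, 20, 60, 120, 120, 0, 0.
g_3(k) for k = 0…7: 1, 2, 4, 8, 16, 32, 64, 128.
First combine the last two factors: h(k) = Σ_j C(k,j)·g_2(j)·g_3(k−j) for k = 0…7: 1, 7, 44, 248, 1256, 5752, 24064, 93088.
c_7 = Σ_k C(7,k)·g_1(k)·h(7−k) = 1·1·93088 + 7·1·24064 + 21·1·5752 + 35·1·1256 + 35·1·248 + 21·1·44 + 7·1·7 + 1·1·1 = 93088 + 168448 + 120792 + 43960 + 8680 + 924 + 49 + 1 = 435942.

435942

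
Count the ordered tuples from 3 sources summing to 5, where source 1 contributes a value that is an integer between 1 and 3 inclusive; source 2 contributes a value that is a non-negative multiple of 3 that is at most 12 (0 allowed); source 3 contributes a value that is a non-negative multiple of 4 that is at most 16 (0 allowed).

The generating function for the choices is (q + q² + q³)·(1 + q³ + q⁶ + q⁹ + q¹²)·(1 + q⁴ + q⁸ + q¹² + q¹⁶); the count is [q⁵].
(q + q² + q³) has coefficients 0,1,1,1 for degrees 0…3.
(1 + q³ + q⁶ + q⁹ + q¹²) has coefficients 1,0,0,1,0,0 for degrees 0…5.
Finally multiplying by (1 + q⁴ + q⁸ + q¹² + q¹⁶), the product of all factors after the first has coefficients 1,0,0,1,1,0 for degrees 0…5.
[q⁵] = 1·1 + 1·1 + 1·0 = 2.

2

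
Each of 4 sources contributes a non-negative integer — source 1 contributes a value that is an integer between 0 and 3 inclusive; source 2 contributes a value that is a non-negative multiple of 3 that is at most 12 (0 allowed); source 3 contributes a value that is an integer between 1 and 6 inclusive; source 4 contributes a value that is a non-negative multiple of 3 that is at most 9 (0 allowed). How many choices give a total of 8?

The generating function for the choices is (1 + y + y^2 + y^3)·(1 + y^3 + y^6 + y^9 + y^12)·(y + y^2 + y^3 + y^4 + y^5 + y^6)·(1 + y^3 + y^6 + y^9); the count is [y^8].
(1 + y + y^2 + y^3) has coefficients 1,1,1,1 for degrees 0…3.
(1 + y^3 + y^6 + y^9 + y^12) has coefficients 1,0,0,1,0,0,1,0,0 for degrees 0…8.
Multiplying by (y + y^2 + y^3 + y^4 + y^5 + y^6) gives running coefficients 0,1,1,1,2,2,2,2,2 for degrees 0…8.
Finally multiplying by (1 + y^3 + y^6 + y^9), the product of all factors after the first has coefficients 0,1,1,1,3,3,3,5,5 for degrees 0…8.
[y^8] = 1·5 + 1·5 + 1·3 + 1·3 = 16.

16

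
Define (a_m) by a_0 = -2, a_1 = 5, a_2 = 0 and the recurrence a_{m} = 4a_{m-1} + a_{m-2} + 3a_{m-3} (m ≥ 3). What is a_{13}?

5655550

The ordinary generating function has denominator 1 - 4y - y^2 - 3y^3.
Iterating the recurrence: a_0,…,a_{13} = -2, 5, 0, -1, 11, 43, 180, 796, 3493, 15308, 67113, 294239, 1289993, 5655550.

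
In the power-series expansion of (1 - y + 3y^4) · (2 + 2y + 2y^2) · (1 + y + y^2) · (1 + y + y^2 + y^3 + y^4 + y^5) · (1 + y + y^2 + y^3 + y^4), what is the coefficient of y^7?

108

(1 - y + 3y^4) has coefficients 1,-1,0,0,3 for degrees 0…4.
(2 + 2y + 2y^2) has coefficients 2,2,2,0,0,0,0,0 for degrees 0…7.
Multiplying by (1 + y + y^2) gives running coefficients 2,4,6,4,2,0,0,0 for degrees 0…7.
Multiplying by (1 + y + y^2 + y^3 + y^4 + y^5) gives running coefficients 2,6,12,16,18,18,16,12 for degrees 0…7.
Finally multiplying by (1 + y + y^2 + y^3 + y^4), the product of all factors after the first has coefficients 2,8,20,36,54,70,80,80 for degrees 0…7.
[y^7] = 1·80 − 1·80 + 3·36 = 108.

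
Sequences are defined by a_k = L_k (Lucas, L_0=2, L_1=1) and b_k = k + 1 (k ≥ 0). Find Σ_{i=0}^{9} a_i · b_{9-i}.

This is [x^9] in the product of the two ordinary generating functions.
Σ = 2·10 + 1·9 + 3·8 + 4·7 + 7·6 + 11·5 + 18·4 + 29·3 + 47·2 + 76·1 = 507.

507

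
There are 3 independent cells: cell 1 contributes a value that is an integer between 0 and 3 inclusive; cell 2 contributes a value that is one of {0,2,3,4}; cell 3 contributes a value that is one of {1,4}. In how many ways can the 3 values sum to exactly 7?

The generating function for the choices is (1 + y + y^2 + y^3)·(1 + y^2 + y^3 + y^4)·(y + y^4); the count is [y^7].
(1 + y + y^2 + y^3) has coefficients 1,1,1,1 for degrees 0…3.
(1 + y^2 + y^3 + y^4) has coefficients 1,0,1,1,1,0,0,0 for degrees 0…7.
Finally multiplying by (y + y^4), the product of all factors after the first has coefficients 0,1,0,1,2,1,1,1 for degrees 0…7.
[y^7] = 1·1 + 1·1 + 1·1 + 1·2 = 5.

5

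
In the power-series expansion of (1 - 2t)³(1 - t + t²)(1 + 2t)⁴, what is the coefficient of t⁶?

(1 - 2t)³ has coefficients 1,-6,12,-8 for degrees 0…3.
(1 - t + t²) has coefficients 1,-1,1,0,0,0,0 for degrees 0…6.
Finally multiplying by (1 + 2t)⁴, the product of all factors after the first has coefficients 1,7,17,16,8,16,16 for degrees 0…6.
[t⁶] = 1·16 − 6·16 + 12·8 − 8·16 = -112.

-112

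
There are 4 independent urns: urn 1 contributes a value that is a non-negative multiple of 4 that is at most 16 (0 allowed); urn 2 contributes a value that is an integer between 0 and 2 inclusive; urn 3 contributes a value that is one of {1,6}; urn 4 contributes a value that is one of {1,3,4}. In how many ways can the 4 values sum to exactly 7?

The generating function for the choices is (1 + x^4 + x^8 + x^12 + x^16)·(1 + x + x^2)·(x + x^6)·(x + x^3 + x^4); the count is [x^7].
(1 + x^4 + x^8 + x^12 + x^16) has coefficients 1,0,0,0,1,0,0,0 for degrees 0…7.
(1 + x + x^2) has coefficients 1,1,1,0,0,0,0,0 for degrees 0…7.
Multiplying by (x + x^6) gives running coefficients 0,1,1,1,0,0,1,1 for degrees 0…7.
Finally multiplying by (x + x^3 + x^4), the product of all factors after the first has coefficients 0,0,1,1,2,2,2,2 for degrees 0…7.
[x^7] = 1·2 + 1·1 = 3.

3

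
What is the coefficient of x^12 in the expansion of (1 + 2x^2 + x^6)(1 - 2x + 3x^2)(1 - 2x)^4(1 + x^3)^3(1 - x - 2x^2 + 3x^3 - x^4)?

3715

(1 + 2x^2 + x^6) has coefficients 1,0,2,0,0,0,1 for degrees 0…6.
(1 - 2x + 3x^2) has coefficients 1,-2,3,0,0,0,0,0,0,0,0,0,0 for degrees 0…12.
Multiplying by (1 - 2x)^4 gives running coefficients 1,-10,43,-104,152,-128,48,0,0,0,0,0,0 for degrees 0…12.
Multiplying by (1 + x^3)^3 gives running coefficients 1,-10,43,-101,122,1,-261,426,-255,-167,446,-341,40 for degrees 0…12.
Finally multiplying by (1 - x - 2x^2 + 3x^3 - x^4), the product of all factors after the first has coefficients 1,-11,51,-121,106,220,-852,1152,-278,-1548,2662,-1644,-757 for degrees 0…12.
[x^12] = 1·(-757) + 2·2662 + 1·(-852) = 3715.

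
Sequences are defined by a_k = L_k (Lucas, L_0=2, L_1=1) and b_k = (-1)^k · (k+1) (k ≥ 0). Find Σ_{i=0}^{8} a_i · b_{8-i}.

41

The convolution is the t^8 coefficient of A(t)B(t).
Σ = 2·9 + 1·(-8) + 3·7 + 4·(-6) + 7·5 + 11·(-4) + 18·3 + 29·(-2) + 47·1 = 41.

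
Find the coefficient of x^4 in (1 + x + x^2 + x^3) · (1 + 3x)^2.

15

(1 + x + x^2 + x^3) has coefficients 1,1,1,1 for degrees 0…3.
(1 + 3x)^2 has coefficients 1,6,9,0,0 for degrees 0…4.
[x^4] = 1·0 + 1·0 + 1·9 + 1·6 = 15.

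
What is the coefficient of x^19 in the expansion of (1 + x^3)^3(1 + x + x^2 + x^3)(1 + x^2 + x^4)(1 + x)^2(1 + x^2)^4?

202

(1 + x^3)^3 has coefficients 1,0,0,3,0,0,3,0,0,1 for degrees 0…9.
(1 + x + x^2 + x^3) has coefficients 1,1,1,1,0,0,0,0,0,0,0,0,0,0,0,0,0,0,0,0 for degrees 0…19.
Multiplying by (1 + x^2 + x^4) gives running coefficients 1,1,2,2,2,2,1,1,0,0,0,0,0,0,0,0,0,0,0,0 for degrees 0…19.
Multiplying by (1 + x)^2 gives running coefficients 1,3,5,7,8,8,7,5,3,1,0,0,0,0,0,0,0,0,0,0 for degrees 0…19.
Finally multiplying by (1 + x^2)^4, the product of all factors after the first has coefficients 1,3,9,19,34,54,73,91,100,100,91,73,54,34,19,9,3,1,0,0 for degrees 0…19.
[x^19] = 1·0 + 3·3 + 3·34 + 1·91 = 202.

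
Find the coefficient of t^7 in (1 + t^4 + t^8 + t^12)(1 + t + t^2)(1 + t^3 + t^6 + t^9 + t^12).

2

(1 + t^4 + t^8 + t^12) has coefficients 1,0,0,0,1,0,0,0 for degrees 0…7.
(1 + t + t^2) has coefficients 1,1,1,0,0,0,0,0 for degrees 0…7.
Finally multiplying by (1 + t^3 + t^6 + t^9 + t^12), the product of all factors after the first has coefficients 1,1,1,1,1,1,1,1 for degrees 0…7.
[t^7] = 1·1 + 1·1 = 2.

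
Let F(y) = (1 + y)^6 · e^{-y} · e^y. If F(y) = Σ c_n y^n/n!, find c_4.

The EGF product rule gives c_4 = Σ_{k_1+k_2+k_3=4} C(4; k_1,k_2,k_3) · ∏ g_i(k_i), where (1+y)^6 gives the falling factorial (6)_k; e^{-y} gives (-1)^k; e^y gives (1)^k.
g_1(k) for k = 0…4: 1, 6, 30, 120, 360.
g_2(k) for k = 0…4: 1, -1, 1, -1, 1.
g_3(k) for k = 0…4: 1, 1, 1, 1, 1.
First combine the last two factors: h(k) = Σ_j C(k,j)·g_2(j)·g_3(k−j) for k = 0…4: 1, 0, 0, 0, 0.
c_4 = Σ_k C(4,k)·g_1(k)·h(4−k) = 1·360·1 = 360.

360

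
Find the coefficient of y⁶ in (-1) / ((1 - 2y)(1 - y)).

-127

Partial fractions give a closed form: a_n = (-2)·2^n + (1)·1^n.
At n = 6: a_6 = -127.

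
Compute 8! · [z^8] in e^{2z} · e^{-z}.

The EGF product rule gives c_8 = Σ_{k_1+k_2=8} C(8; k_1,k_2) · ∏ g_i(k_i), where e^{2z} gives (2)^k; e^{-z} gives (-1)^k.
g_1(k) for k = 0…8: 1, 2, 4, 8, 16, 32, 64, 128, 256.
g_2(k) for k = 0…8: 1, -1, 1, -1, 1, -1, 1, -1, 1.
c_8 = Σ_k C(8,k)·g_1(k)·g_2(8−k) = 1·1·1 + 8·2·(-1) + 28·4·1 + 56·8·(-1) + 70·16·1 + 56·32·(-1) + 28·64·1 + 8·128·(-1) + 1·256·1 = 1 − 16 + 112 − 448 + 1120 − 1792 + 1792 − 1024 + 256 = 1.

1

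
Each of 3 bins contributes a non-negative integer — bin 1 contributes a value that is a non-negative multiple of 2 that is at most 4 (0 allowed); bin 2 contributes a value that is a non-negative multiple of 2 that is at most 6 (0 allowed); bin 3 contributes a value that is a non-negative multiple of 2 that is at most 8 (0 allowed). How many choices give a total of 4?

The generating function for the choices is (1 + y^2 + y^4)·(1 + y^2 + y^4 + y^6)·(1 + y^2 + y^4 + y^6 + y^8); the count is [y^4].
(1 + y^2 + y^4) has coefficients 1,0,1,0,1 for degrees 0…4.
(1 + y^2 + y^4 + y^6) has coefficients 1,0,1,0,1 for degrees 0…4.
Finally multiplying by (1 + y^2 + y^4 + y^6 + y^8), the product of all factors after the first has coefficients 1,0,2,0,3 for degrees 0…4.
[y^4] = 1·3 + 1·2 + 1·1 = 6.

6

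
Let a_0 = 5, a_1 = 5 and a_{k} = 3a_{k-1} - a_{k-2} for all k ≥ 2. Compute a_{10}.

20905

The ordinary generating function has denominator 1 - 3q + q^2.
Iterating the recurrence: a_0,…,a_{10} = 5, 5, 10, 25, 65, 170, 445, 1165, 3050, 7985, 20905.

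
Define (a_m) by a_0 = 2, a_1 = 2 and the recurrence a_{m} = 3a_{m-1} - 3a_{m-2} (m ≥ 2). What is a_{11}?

The ordinary generating function has denominator 1 - 3y + 3y^2.
Iterating the recurrence: a_0,…,a_{11} = 2, 2, 0, -6, -18, -36, -54, -54, 0, 162, 486, 972.

972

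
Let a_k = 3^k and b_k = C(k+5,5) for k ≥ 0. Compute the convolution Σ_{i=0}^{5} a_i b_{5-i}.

2430

The convolution is the x^5 coefficient of A(x)B(x).
Σ = 1·252 + 3·126 + 9·56 + 27·21 + 81·6 + 243·1 = 2430.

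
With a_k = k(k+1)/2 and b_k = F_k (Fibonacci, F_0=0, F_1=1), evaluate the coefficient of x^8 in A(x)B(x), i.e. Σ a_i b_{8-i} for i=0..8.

176

Write out a_i and b_{8-i} for i = 0,…,8 and sum the products.
Σ = 0·21 + 1·13 + 3·8 + 6·5 + 10·3 + 15·2 + 21·1 + 28·1 + 36·0 = 176.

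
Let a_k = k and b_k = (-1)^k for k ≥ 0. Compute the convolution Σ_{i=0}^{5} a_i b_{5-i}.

3

This is [x^5] in the product of the two ordinary generating functions.
Σ = 0·(-1) + 1·1 + 2·(-1) + 3·1 + 4·(-1) + 5·1 = 3.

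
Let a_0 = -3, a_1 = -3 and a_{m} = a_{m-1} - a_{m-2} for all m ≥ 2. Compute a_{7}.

The ordinary generating function has denominator 1 - z + z^2.
Iterating the recurrence: a_0,…,a_{7} = -3, -3, 0, 3, 3, 0, -3, -3.

-3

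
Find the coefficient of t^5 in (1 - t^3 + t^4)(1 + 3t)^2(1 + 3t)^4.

1341

(1 - t^3 + t^4) has coefficients 1,0,0,-1,1 for degrees 0…4.
(1 + 3t)^2 has coefficients 1,6,9,0,0,0 for degrees 0…5.
Finally multiplying by (1 + 3t)^4, the product of all factors after the first has coefficients 1,18,135,540,1215,1458 for degrees 0…5.
[t^5] = 1·1458 − 1·135 + 1·18 = 1341.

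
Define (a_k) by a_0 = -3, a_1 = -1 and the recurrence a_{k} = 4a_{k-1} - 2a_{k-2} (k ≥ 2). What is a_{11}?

The ordinary generating function has denominator 1 - 4t + 2t^2.
Iterating the recurrence: a_0,…,a_{11} = -3, -1, 2, 10, 36, 124, 424, 1448, 4944, 16880, 57632, 196768.

196768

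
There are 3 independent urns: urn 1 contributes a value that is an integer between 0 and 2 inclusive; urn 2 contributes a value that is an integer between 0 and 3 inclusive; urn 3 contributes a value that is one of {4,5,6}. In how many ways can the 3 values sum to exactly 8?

The generating function for the choices is (1 + y + y^2)·(1 + y + y^2 + y^3)·(y^4 + y^5 + y^6); the count is [y^8].
(1 + y + y^2) has coefficients 1,1,1 for degrees 0…2.
(1 + y + y^2 + y^3) has coefficients 1,1,1,1,0,0,0,0,0 for degrees 0…8.
Finally multiplying by (y^4 + y^5 + y^6), the product of all factors after the first has coefficients 0,0,0,0,1,2,3,3,2 for degrees 0…8.
[y^8] = 1·2 + 1·3 + 1·3 = 8.

8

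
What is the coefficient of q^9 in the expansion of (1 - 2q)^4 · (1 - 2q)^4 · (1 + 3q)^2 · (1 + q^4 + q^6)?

-6704

(1 - 2q)^4 has coefficients 1,-8,24,-32,16 for degrees 0…4.
(1 - 2q)^4 has coefficients 1,-8,24,-32,16,0,0,0,0,0 for degrees 0…9.
Multiplying by (1 + 3q)^2 gives running coefficients 1,-2,-15,40,40,-192,144,0,0,0 for degrees 0…9.
Finally multiplying by (1 + q^4 + q^6), the product of all factors after the first has coefficients 1,-2,-15,40,41,-194,130,38,25,-152 for degrees 0…9.
[q^9] = 1·(-152) − 8·25 + 24·38 − 32·130 + 16·(-194) = -6704.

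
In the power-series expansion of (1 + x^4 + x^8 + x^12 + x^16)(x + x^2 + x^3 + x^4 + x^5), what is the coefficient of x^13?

2

(1 + x^4 + x^8 + x^12 + x^16) has coefficients 1,0,0,0,1,0,0,0,1,0,0,0,1,0 for degrees 0…13.
(x + x^2 + x^3 + x^4 + x^5) has coefficients 0,1,1,1,1,1,0,0,0,0,0,0,0,0 for degrees 0…13.
[x^13] = 1·0 + 1·0 + 1·1 + 1·1 = 2.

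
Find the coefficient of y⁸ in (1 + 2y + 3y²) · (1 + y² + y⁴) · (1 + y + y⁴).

4

(1 + 2y + 3y²) has coefficients 1,2,3 for degrees 0…2.
(1 + y² + y⁴) has coefficients 1,0,1,0,1,0,0,0,0 for degrees 0…8.
Finally multiplying by (1 + y + y⁴), the product of all factors after the first has coefficients 1,1,1,1,2,1,1,0,1 for degrees 0…8.
[y⁸] = 1·1 + 2·0 + 3·1 = 4.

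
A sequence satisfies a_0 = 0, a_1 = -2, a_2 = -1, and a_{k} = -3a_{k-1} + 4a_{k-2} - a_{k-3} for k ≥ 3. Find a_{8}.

3796

The ordinary generating function has denominator 1 + 3q - 4q^2 + q^3.
Iterating the recurrence: a_0,…,a_{8} = 0, -2, -1, -5, 13, -58, 231, -938, 3796.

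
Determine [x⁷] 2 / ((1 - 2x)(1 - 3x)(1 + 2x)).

Partial fractions give a closed form: a_n = (-2)·2^n + (18/5)·3^n + (2/5)·(-2)^n.
At n = 7: a_7 = 7566.

7566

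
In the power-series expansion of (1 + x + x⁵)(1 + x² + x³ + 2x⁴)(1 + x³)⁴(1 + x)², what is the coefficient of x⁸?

71

(1 + x + x⁵) has coefficients 1,1,0,0,0,1 for degrees 0…5.
(1 + x² + x³ + 2x⁴) has coefficients 1,0,1,1,2,0,0,0,0 for degrees 0…8.
Multiplying by (1 + x³)⁴ gives running coefficients 1,0,1,5,2,4,10,8,6 for degrees 0…8.
Finally multiplying by (1 + x)², the product of all factors after the first has coefficients 1,2,2,7,13,13,20,32,32 for degrees 0…8.
[x⁸] = 1·32 + 1·32 + 1·7 = 71.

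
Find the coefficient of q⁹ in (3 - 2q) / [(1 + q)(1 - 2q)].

Partial fractions give a closed form: a_n = (5/3)·(-1)^n + (4/3)·2^n.
At n = 9: a_9 = 681.

681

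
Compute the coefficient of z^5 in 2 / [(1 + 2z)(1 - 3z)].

Partial fractions give a closed form: a_n = (4/5)·(-2)^n + (6/5)·3^n.
At n = 5: a_5 = 266.

266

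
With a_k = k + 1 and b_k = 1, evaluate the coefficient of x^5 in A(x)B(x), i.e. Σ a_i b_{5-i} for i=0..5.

Write out a_i and b_{5-i} for i = 0,…,5 and sum the products.
Σ = 1·1 + 2·1 + 3·1 + 4·1 + 5·1 + 6·1 = 21.

21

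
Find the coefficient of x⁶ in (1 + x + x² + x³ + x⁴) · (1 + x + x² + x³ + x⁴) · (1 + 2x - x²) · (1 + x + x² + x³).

34

(1 + x + x² + x³ + x⁴) has coefficients 1,1,1,1,1 for degrees 0…4.
(1 + x + x² + x³ + x⁴) has coefficients 1,1,1,1,1,0,0 for degrees 0…6.
Multiplying by (1 + 2x - x²) gives running coefficients 1,3,2,2,2,1,-1 for degrees 0…6.
Finally multiplying by (1 + x + x² + x³), the product of all factors after the first has coefficients 1,4,6,8,9,7,4 for degrees 0…6.
[x⁶] = 1·4 + 1·7 + 1·9 + 1·8 + 1·6 = 34.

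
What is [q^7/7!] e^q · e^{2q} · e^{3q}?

279936

The EGF product rule gives c_7 = Σ_{k_1+k_2+k_3=7} C(7; k_1,k_2,k_3) · ∏ g_i(k_i), where e^q gives (1)^k; e^{2q} gives (2)^k; e^{3q} gives (3)^k.
g_1(k) for k = 0…7: 1, 1, 1, 1, 1, 1, 1, 1.
g_2(k) for k = 0…7: 1, 2, 4, 8, 16, 32, 64, 128.
g_3(k) for k = 0…7: 1, 3, 9, 27, 81, 243, 729, 2187.
First combine the last two factors: h(k) = Σ_j C(k,j)·g_2(j)·g_3(k−j) for k = 0…7: 1, 5, 25, 125, 625, 3125, 15625, 78125.
c_7 = Σ_k C(7,k)·g_1(k)·h(7−k) = 1·1·78125 + 7·1·15625 + 21·1·3125 + 35·1·625 + 35·1·125 + 21·1·25 + 7·1·5 + 1·1·1 = 78125 + 109375 + 65625 + 21875 + 4375 + 525 + 35 + 1 = 279936.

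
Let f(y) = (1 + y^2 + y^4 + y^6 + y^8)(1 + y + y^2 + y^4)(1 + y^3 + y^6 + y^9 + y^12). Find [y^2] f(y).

2

(1 + y^2 + y^4 + y^6 + y^8) has coefficients 1,0,1 for degrees 0…2.
(1 + y + y^2 + y^4) has coefficients 1,1,1 for degrees 0…2.
Finally multiplying by (1 + y^3 + y^6 + y^9 + y^12), the product of all factors after the first has coefficients 1,1,1 for degrees 0…2.
[y^2] = 1·1 + 1·1 = 2.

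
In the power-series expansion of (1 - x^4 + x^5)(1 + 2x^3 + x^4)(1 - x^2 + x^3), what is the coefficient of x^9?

(1 - x^4 + x^5) has coefficients 1,0,0,0,-1,1 for degrees 0…5.
(1 + 2x^3 + x^4) has coefficients 1,0,0,2,1,0,0,0,0,0 for degrees 0…9.
Finally multiplying by (1 - x^2 + x^3), the product of all factors after the first has coefficients 1,0,-1,3,1,-2,1,1,0,0 for degrees 0…9.
[x^9] = 1·0 − 1·(-2) + 1·1 = 3.

3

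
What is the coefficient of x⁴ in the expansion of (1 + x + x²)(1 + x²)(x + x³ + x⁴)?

3

(1 + x + x²) has coefficients 1,1,1 for degrees 0…2.
(1 + x²) has coefficients 1,0,1,0,0 for degrees 0…4.
Finally multiplying by (x + x³ + x⁴), the product of all factors after the first has coefficients 0,1,0,2,1 for degrees 0…4.
[x⁴] = 1·1 + 1·2 + 1·0 = 3.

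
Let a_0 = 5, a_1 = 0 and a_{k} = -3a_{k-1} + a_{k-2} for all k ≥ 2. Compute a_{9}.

The ordinary generating function has denominator 1 + 3z - z^2.
Iterating the recurrence: a_0,…,a_{9} = 5, 0, 5, -15, 50, -165, 545, -1800, 5945, -19635.

-19635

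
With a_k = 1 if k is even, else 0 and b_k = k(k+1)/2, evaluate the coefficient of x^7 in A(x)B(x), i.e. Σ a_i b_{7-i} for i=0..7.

50

This is [x^7] in the product of the two ordinary generating functions.
Σ = 1·28 + 0·21 + 1·15 + 0·10 + 1·6 + 0·3 + 1·1 + 0·0 = 50.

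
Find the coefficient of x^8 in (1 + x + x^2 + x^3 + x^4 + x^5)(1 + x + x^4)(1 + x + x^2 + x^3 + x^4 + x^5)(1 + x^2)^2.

(1 + x + x^2 + x^3 + x^4 + x^5) has coefficients 1,1,1,1,1,1 for degrees 0…5.
(1 + x + x^4) has coefficients 1,1,0,0,1,0,0,0,0 for degrees 0…8.
Multiplying by (1 + x + x^2 + x^3 + x^4 + x^5) gives running coefficients 1,2,2,2,3,3,2,1,1 for degrees 0…8.
Finally multiplying by (1 + x^2)^2, the product of all factors after the first has coefficients 1,2,4,6,8,9,10,9,8 for degrees 0…8.
[x^8] = 1·8 + 1·9 + 1·10 + 1·9 + 1·8 + 1·6 = 50.

50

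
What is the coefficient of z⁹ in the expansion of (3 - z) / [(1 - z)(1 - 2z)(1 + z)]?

1705

Partial fractions give a closed form: a_n = (-1)·1^n + (10/3)·2^n + (2/3)·(-1)^n.
At n = 9: a_9 = 1705.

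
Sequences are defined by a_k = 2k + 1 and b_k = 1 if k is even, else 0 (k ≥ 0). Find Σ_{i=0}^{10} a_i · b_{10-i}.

This is [x^10] in the product of the two ordinary generating functions.
Σ = 1·1 + 3·0 + 5·1 + 7·0 + 9·1 + 11·0 + 13·1 + 15·0 + 17·1 + 19·0 + 21·1 = 66.

66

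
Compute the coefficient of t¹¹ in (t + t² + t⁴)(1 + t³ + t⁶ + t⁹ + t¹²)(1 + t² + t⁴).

3

(t + t² + t⁴) has coefficients 0,1,1,0,1 for degrees 0…4.
(1 + t³ + t⁶ + t⁹ + t¹²) has coefficients 1,0,0,1,0,0,1,0,0,1,0,0 for degrees 0…11.
Finally multiplying by (1 + t² + t⁴), the product of all factors after the first has coefficients 1,0,1,1,1,1,1,1,1,1,1,1 for degrees 0…11.
[t¹¹] = 1·1 + 1·1 + 1·1 = 3.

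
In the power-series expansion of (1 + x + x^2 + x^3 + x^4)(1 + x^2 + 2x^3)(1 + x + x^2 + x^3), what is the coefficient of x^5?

(1 + x + x^2 + x^3 + x^4) has coefficients 1,1,1,1,1 for degrees 0…4.
(1 + x^2 + 2x^3) has coefficients 1,0,1,2,0,0 for degrees 0…5.
Finally multiplying by (1 + x + x^2 + x^3), the product of all factors after the first has coefficients 1,1,2,4,3,3 for degrees 0…5.
[x^5] = 1·3 + 1·3 + 1·4 + 1·2 + 1·1 = 13.

13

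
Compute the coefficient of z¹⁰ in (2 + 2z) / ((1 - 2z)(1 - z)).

Partial fractions give a closed form: a_n = (6)·2^n + (-4)·1^n.
At n = 10: a_10 = 6140.

6140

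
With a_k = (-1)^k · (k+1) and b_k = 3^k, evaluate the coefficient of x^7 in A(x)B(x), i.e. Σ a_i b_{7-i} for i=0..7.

This is [x^7] in the product of the two ordinary generating functions.
Σ = 1·2187 − 2·729 + 3·243 − 4·81 + 5·27 − 6·9 + 7·3 − 8·1 = 1228.

1228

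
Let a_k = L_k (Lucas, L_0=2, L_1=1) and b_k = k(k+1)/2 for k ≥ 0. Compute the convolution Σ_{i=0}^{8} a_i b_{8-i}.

442

The convolution is the t^8 coefficient of A(t)B(t).
Σ = 2·36 + 1·28 + 3·21 + 4·15 + 7·10 + 11·6 + 18·3 + 29·1 + 47·0 = 442.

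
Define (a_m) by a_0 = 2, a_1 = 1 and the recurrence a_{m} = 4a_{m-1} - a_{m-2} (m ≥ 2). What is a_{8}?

The ordinary generating function has denominator 1 - 4t + t^2.
Iterating the recurrence: a_0,…,a_{8} = 2, 1, 2, 7, 26, 97, 362, 1351, 5042.

5042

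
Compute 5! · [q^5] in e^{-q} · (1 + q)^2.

-11

The EGF product rule gives c_5 = Σ_{k_1+k_2=5} C(5; k_1,k_2) · ∏ g_i(k_i), where e^{-q} gives (-1)^k; (1+q)^2 gives the falling factorial (2)_k.
g_1(k) for k = 0…5: 1, -1, 1, -1, 1, -1.
g_2(k) for k = 0…5: 1, 2, 2, 0, 0, 0.
c_5 = Σ_k C(5,k)·g_1(k)·g_2(5−k) = 10·(-1)·2 + 5·1·2 + 1·(-1)·1 = −20 + 10 − 1 = -11.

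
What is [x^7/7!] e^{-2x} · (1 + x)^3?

544

The EGF product rule gives c_7 = Σ_{k_1+k_2=7} C(7; k_1,k_2) · ∏ g_i(k_i), where e^{-2x} gives (-2)^k; (1+x)^3 gives the falling factorial (3)_k.
g_1(k) for k = 0…7: 1, -2, 4, -8, 16, -32, 64, -128.
g_2(k) for k = 0…7: 1, 3, 6, 6, 0, 0, 0, 0.
c_7 = Σ_k C(7,k)·g_1(k)·g_2(7−k) = 35·16·6 + 21·(-32)·6 + 7·64·3 + 1·(-128)·1 = 3360 − 4032 + 1344 − 128 = 544.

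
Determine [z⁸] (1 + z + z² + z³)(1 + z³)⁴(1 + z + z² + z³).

26

(1 + z + z² + z³) has coefficients 1,1,1,1 for degrees 0…3.
(1 + z³)⁴ has coefficients 1,0,0,4,0,0,6,0,0 for degrees 0…8.
Finally multiplying by (1 + z + z² + z³), the product of all factors after the first has coefficients 1,1,1,5,4,4,10,6,6 for degrees 0…8.
[z⁸] = 1·6 + 1·6 + 1·10 + 1·4 = 26.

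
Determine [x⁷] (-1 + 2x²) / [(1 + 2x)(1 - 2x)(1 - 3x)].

-2985

Partial fractions give a closed form: a_n = (-1/10)·(-2)^n + (1/2)·2^n + (-7/5)·3^n.
At n = 7: a_7 = -2985.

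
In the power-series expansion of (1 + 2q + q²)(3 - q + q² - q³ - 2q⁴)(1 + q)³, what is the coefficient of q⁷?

(1 + 2q + q²) has coefficients 1,2,1 for degrees 0…2.
(3 - q + q² - q³ - 2q⁴) has coefficients 3,-1,1,-1,-2,0,0,0 for degrees 0…7.
Finally multiplying by (1 + q)³, the product of all factors after the first has coefficients 3,8,7,2,-3,-8,-7,-2 for degrees 0…7.
[q⁷] = 1·(-2) + 2·(-7) + 1·(-8) = -24.

-24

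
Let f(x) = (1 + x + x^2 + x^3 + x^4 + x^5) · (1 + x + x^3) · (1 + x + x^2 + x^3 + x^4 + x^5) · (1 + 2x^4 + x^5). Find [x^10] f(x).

51

(1 + x + x^2 + x^3 + x^4 + x^5) has coefficients 1,1,1,1,1,1 for degrees 0…5.
(1 + x + x^3) has coefficients 1,1,0,1,0,0,0,0,0,0,0 for degrees 0…10.
Multiplying by (1 + x + x^2 + x^3 + x^4 + x^5) gives running coefficients 1,2,2,3,3,3,2,1,1,0,0 for degrees 0…10.
Finally multiplying by (1 + 2x^4 + x^5), the product of all factors after the first has coefficients 1,2,2,3,5,8,8,9,10,9,7 for degrees 0…10.
[x^10] = 1·7 + 1·9 + 1·10 + 1·9 + 1·8 + 1·8 = 51.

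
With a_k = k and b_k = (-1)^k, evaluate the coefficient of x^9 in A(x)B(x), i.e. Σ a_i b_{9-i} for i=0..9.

The convolution is the x^9 coefficient of A(x)B(x).
Σ = 0·(-1) + 1·1 + 2·(-1) + 3·1 + 4·(-1) + 5·1 + 6·(-1) + 7·1 + 8·(-1) + 9·1 = 5.

5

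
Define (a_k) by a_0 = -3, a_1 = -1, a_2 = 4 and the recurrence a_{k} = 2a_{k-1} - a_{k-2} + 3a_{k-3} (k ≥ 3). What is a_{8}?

The ordinary generating function has denominator 1 - 2z + z^2 - 3z^3.
Iterating the recurrence: a_0,…,a_{8} = -3, -1, 4, 0, -7, -2, 3, -13, -35.

-35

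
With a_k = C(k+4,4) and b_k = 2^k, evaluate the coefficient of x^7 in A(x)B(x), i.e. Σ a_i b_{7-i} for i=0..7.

3302

The convolution is the t^7 coefficient of A(t)B(t).
Σ = 1·128 + 5·64 + 15·32 + 35·16 + 70·8 + 126·4 + 210·2 + 330·1 = 3302.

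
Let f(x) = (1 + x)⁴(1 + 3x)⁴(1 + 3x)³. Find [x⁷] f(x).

65502

(1 + x)⁴ has coefficients 1,4,6,4,1 for degrees 0…4.
(1 + 3x)⁴ has coefficients 1,12,54,108,81,0,0,0 for degrees 0…7.
Finally multiplying by (1 + 3x)³, the product of all factors after the first has coefficients 1,21,189,945,2835,5103,5103,2187 for degrees 0…7.
[x⁷] = 1·2187 + 4·5103 + 6·5103 + 4·2835 + 1·945 = 65502.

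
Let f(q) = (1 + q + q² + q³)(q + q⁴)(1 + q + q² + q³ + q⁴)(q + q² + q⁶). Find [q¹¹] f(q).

(1 + q + q² + q³) has coefficients 1,1,1,1 for degrees 0…3.
(q + q⁴) has coefficients 0,1,0,0,1,0,0,0,0,0,0,0 for degrees 0…11.
Multiplying by (1 + q + q² + q³ + q⁴) gives running coefficients 0,1,1,1,2,2,1,1,1,0,0,0 for degrees 0…11.
Finally multiplying by (q + q² + q⁶), the product of all factors after the first has coefficients 0,0,1,2,2,3,4,4,3,3,3,2 for degrees 0…11.
[q¹¹] = 1·2 + 1·3 + 1·3 + 1·3 = 11.

11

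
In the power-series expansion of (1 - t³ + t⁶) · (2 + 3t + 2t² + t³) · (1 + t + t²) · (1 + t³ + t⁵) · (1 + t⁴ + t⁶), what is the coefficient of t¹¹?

(1 - t³ + t⁶) has coefficients 1,0,0,-1,0,0,1 for degrees 0…6.
(2 + 3t + 2t² + t³) has coefficients 2,3,2,1,0,0,0,0,0,0,0,0 for degrees 0…11.
Multiplying by (1 + t + t²) gives running coefficients 2,5,7,6,3,1,0,0,0,0,0,0 for degrees 0…11.
Multiplying by (1 + t³ + t⁵) gives running coefficients 2,5,7,8,8,10,11,10,7,3,1,0 for degrees 0…11.
Finally multiplying by (1 + t⁴ + t⁶), the product of all factors after the first has coefficients 2,5,7,8,10,15,20,23,22,21,20,20 for degrees 0…11.
[t¹¹] = 1·20 − 1·22 + 1·15 = 13.

13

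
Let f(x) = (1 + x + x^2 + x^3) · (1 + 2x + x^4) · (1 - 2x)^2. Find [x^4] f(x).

(1 + x + x^2 + x^3) has coefficients 1,1,1,1 for degrees 0…3.
(1 + 2x + x^4) has coefficients 1,2,0,0,1 for degrees 0…4.
Finally multiplying by (1 - 2x)^2, the product of all factors after the first has coefficients 1,-2,-4,8,1 for degrees 0…4.
[x^4] = 1·1 + 1·8 + 1·(-4) + 1·(-2) = 3.

3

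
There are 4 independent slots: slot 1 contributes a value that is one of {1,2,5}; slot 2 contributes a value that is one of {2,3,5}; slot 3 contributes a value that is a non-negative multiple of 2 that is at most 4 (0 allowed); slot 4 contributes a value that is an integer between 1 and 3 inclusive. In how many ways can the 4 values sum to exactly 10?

11

The generating function for the choices is (t + t² + t⁵)·(t² + t³ + t⁵)·(1 + t² + t⁴)·(t + t² + t³); the count is [t¹⁰].
(t + t² + t⁵) has coefficients 0,1,1,0,0,1 for degrees 0…5.
(t² + t³ + t⁵) has coefficients 0,0,1,1,0,1,0,0,0,0,0 for degrees 0…10.
Multiplying by (1 + t² + t⁴) gives running coefficients 0,0,1,1,1,2,1,2,0,1,0 for degrees 0…10.
Finally multiplying by (t + t² + t³), the product of all factors after the first has coefficients 0,0,0,1,2,3,4,4,5,3,3 for degrees 0…10.
[t¹⁰] = 1·3 + 1·5 + 1·3 = 11.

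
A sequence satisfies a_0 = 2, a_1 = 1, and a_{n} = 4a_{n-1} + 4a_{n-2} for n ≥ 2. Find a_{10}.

3234816

The ordinary generating function has denominator 1 - 4y - 4y^2.
Iterating the recurrence: a_0,…,a_{10} = 2, 1, 12, 52, 256, 1232, 5952, 28736, 138752, 669952, 3234816.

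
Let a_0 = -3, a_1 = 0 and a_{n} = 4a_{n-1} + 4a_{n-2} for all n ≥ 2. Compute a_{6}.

The ordinary generating function has denominator 1 - 4y - 4y^2.
Iterating the recurrence: a_0,…,a_{6} = -3, 0, -12, -48, -240, -1152, -5568.

-5568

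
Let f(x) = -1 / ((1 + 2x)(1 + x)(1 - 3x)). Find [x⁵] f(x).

Partial fractions give a closed form: a_n = (-4/5)·(-2)^n + (1/4)·(-1)^n + (-9/20)·3^n.
At n = 5: a_5 = -84.

-84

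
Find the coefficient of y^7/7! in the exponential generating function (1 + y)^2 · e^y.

57

The EGF product rule gives c_7 = Σ_{k_1+k_2=7} C(7; k_1,k_2) · ∏ g_i(k_i), where (1+y)^2 gives the falling factorial (2)_k; e^y gives (1)^k.
g_1(k) for k = 0…7: 1, 2, 2, 0, 0, 0, 0, 0.
g_2(k) for k = 0…7: 1, 1, 1, 1, 1, 1, 1, 1.
c_7 = Σ_k C(7,k)·g_1(k)·g_2(7−k) = 1·1·1 + 7·2·1 + 21·2·1 = 1 + 14 + 42 = 57.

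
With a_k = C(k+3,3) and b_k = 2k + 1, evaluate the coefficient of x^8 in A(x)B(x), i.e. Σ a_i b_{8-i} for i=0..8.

2079

The convolution is the t^8 coefficient of A(t)B(t).
Σ = 1·17 + 4·15 + 10·13 + 20·11 + 35·9 + 56·7 + 84·5 + 120·3 + 165·1 = 2079.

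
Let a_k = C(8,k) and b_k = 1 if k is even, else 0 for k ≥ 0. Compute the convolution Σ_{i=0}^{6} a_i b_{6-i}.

127

Write out a_i and b_{6-i} for i = 0,…,6 and sum the products.
Σ = 1·1 + 8·0 + 28·1 + 56·0 + 70·1 + 56·0 + 28·1 = 127.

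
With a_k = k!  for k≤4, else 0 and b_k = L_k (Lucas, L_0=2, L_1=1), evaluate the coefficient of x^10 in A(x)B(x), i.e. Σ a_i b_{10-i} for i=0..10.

899

The convolution is the x^10 coefficient of A(x)B(x).
Σ = 1·123 + 1·76 + 2·47 + 6·29 + 24·18 + 0·11 + 0·7 + 0·4 + 0·3 + 0·1 + 0·2 = 899.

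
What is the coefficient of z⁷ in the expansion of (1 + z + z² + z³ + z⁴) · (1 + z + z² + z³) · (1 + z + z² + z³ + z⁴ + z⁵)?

17

(1 + z + z² + z³ + z⁴) has coefficients 1,1,1,1,1 for degrees 0…4.
(1 + z + z² + z³) has coefficients 1,1,1,1,0,0,0,0 for degrees 0…7.
Finally multiplying by (1 + z + z² + z³ + z⁴ + z⁵), the product of all factors after the first has coefficients 1,2,3,4,4,4,3,2 for degrees 0…7.
[z⁷] = 1·2 + 1·3 + 1·4 + 1·4 + 1·4 = 17.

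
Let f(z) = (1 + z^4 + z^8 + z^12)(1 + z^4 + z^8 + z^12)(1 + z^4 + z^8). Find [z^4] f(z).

3

(1 + z^4 + z^8 + z^12) has coefficients 1,0,0,0,1 for degrees 0…4.
(1 + z^4 + z^8 + z^12) has coefficients 1,0,0,0,1 for degrees 0…4.
Finally multiplying by (1 + z^4 + z^8), the product of all factors after the first has coefficients 1,0,0,0,2 for degrees 0…4.
[z^4] = 1·2 + 1·1 = 3.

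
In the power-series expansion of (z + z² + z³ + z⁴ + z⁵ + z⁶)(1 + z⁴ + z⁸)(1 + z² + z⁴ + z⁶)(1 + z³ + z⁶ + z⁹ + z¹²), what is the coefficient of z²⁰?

19

(z + z² + z³ + z⁴ + z⁵ + z⁶) has coefficients 0,1,1,1,1,1,1 for degrees 0…6.
(1 + z⁴ + z⁸) has coefficients 1,0,0,0,1,0,0,0,1,0,0,0,0,0,0,0,0,0,0,0,0 for degrees 0…20.
Multiplying by (1 + z² + z⁴ + z⁶) gives running coefficients 1,0,1,0,2,0,2,0,2,0,2,0,1,0,1,0,0,0,0,0,0 for degrees 0…20.
Finally multiplying by (1 + z³ + z⁶ + z⁹ + z¹²), the product of all factors after the first has coefficients 1,0,1,1,2,1,3,2,3,3,4,3,4,4,4,3,4,3,3,2,3 for degrees 0…20.
[z²⁰] = 1·2 + 1·3 + 1·3 + 1·4 + 1·3 + 1·4 = 19.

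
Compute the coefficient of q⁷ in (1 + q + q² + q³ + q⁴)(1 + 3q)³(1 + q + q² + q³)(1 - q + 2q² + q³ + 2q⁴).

(1 + q + q² + q³ + q⁴) has coefficients 1,1,1,1,1 for degrees 0…4.
(1 + 3q)³ has coefficients 1,9,27,27,0,0,0,0 for degrees 0…7.
Multiplying by (1 + q + q² + q³) gives running coefficients 1,10,37,64,63,54,27,0 for degrees 0…7.
Finally multiplying by (1 - q + 2q² + q³ + 2q⁴), the product of all factors after the first has coefficients 1,9,29,48,85,176,237,272 for degrees 0…7.
[q⁷] = 1·272 + 1·237 + 1·176 + 1·85 + 1·48 = 818.

818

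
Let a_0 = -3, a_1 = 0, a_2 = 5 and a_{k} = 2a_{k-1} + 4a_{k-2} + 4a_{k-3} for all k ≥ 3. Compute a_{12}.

The ordinary generating function has denominator 1 - 2x - 4x^2 - 4x^3.
Iterating the recurrence: a_0,…,a_{12} = -3, 0, 5, -2, 16, 44, 144, 528, 1808, 6304, 21952, 76352, 265728.

265728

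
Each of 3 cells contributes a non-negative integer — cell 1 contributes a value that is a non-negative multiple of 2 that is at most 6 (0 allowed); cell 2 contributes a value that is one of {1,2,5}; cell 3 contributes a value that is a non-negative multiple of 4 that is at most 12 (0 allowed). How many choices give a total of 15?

4

The generating function for the choices is (1 + x² + x⁴ + x⁶)·(x + x² + x⁵)·(1 + x⁴ + x⁸ + x¹²); the count is [x¹⁵].
(1 + x² + x⁴ + x⁶) has coefficients 1,0,1,0,1,0,1 for degrees 0…6.
(x + x² + x⁵) has coefficients 0,1,1,0,0,1,0,0,0,0,0,0,0,0,0,0 for degrees 0…15.
Finally multiplying by (1 + x⁴ + x⁸ + x¹²), the product of all factors after the first has coefficients 0,1,1,0,0,2,1,0,0,2,1,0,0,2,1,0 for degrees 0…15.
[x¹⁵] = 1·0 + 1·2 + 1·0 + 1·2 = 4.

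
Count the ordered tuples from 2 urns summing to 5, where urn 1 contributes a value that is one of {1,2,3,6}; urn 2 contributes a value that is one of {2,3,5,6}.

2

The generating function for the choices is (q + q^2 + q^3 + q^6)·(q^2 + q^3 + q^5 + q^6); the count is [q^5].
(q + q^2 + q^3 + q^6) has coefficients 0,1,1,1,0,0 for degrees 0…5.
(q^2 + q^3 + q^5 + q^6) has coefficients 0,0,1,1,0,1 for degrees 0…5.
[q^5] = 1·0 + 1·1 + 1·1 = 2.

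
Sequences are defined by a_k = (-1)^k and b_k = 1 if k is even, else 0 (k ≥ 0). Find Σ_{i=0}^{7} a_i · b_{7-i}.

This is [x^7] in the product of the two ordinary generating functions.
Σ = 1·0 − 1·1 + 1·0 − 1·1 + 1·0 − 1·1 + 1·0 − 1·1 = -4.

-4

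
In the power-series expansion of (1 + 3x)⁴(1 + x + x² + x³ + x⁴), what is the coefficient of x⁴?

256

(1 + 3x)⁴ has coefficients 1,12,54,108,81 for degrees 0…4.
(1 + x + x² + x³ + x⁴) has coefficients 1,1,1,1,1 for degrees 0…4.
[x⁴] = 1·1 + 12·1 + 54·1 + 108·1 + 81·1 = 256.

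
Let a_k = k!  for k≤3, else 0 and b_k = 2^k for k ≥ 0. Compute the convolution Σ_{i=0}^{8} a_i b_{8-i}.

704

The convolution is the x^8 coefficient of A(x)B(x).
Σ = 1·256 + 1·128 + 2·64 + 6·32 + 0·16 + 0·8 + 0·4 + 0·2 + 0·1 = 704.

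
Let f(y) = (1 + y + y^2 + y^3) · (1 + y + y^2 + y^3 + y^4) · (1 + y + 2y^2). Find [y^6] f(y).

(1 + y + y^2 + y^3) has coefficients 1,1,1,1 for degrees 0…3.
(1 + y + y^2 + y^3 + y^4) has coefficients 1,1,1,1,1,0,0 for degrees 0…6.
Finally multiplying by (1 + y + 2y^2), the product of all factors after the first has coefficients 1,2,4,4,4,3,2 for degrees 0…6.
[y^6] = 1·2 + 1·3 + 1·4 + 1·4 = 13.

13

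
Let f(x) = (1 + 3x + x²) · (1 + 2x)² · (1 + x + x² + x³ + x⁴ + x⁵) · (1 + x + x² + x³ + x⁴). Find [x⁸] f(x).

(1 + 3x + x²) has coefficients 1,3,1 for degrees 0…2.
(1 + 2x)² has coefficients 1,4,4,0,0,0,0,0,0 for degrees 0…8.
Multiplying by (1 + x + x² + x³ + x⁴ + x⁵) gives running coefficients 1,5,9,9,9,9,8,4,0 for degrees 0…8.
Finally multiplying by (1 + x + x² + x³ + x⁴), the product of all factors after the first has coefficients 1,6,15,24,33,41,44,39,30 for degrees 0…8.
[x⁸] = 1·30 + 3·39 + 1·44 = 191.

191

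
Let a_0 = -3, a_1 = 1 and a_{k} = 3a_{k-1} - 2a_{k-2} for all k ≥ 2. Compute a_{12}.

The ordinary generating function has denominator 1 - 3t + 2t^2.
Iterating the recurrence: a_0,…,a_{12} = -3, 1, 9, 25, 57, 121, 249, 505, 1017, 2041, 4089, 8185, 16377.

16377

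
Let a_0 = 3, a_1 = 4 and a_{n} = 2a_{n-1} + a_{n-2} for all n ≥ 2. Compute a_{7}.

The ordinary generating function has denominator 1 - 2y - y^2.
Iterating the recurrence: a_0,…,a_{7} = 3, 4, 11, 26, 63, 152, 367, 886.

886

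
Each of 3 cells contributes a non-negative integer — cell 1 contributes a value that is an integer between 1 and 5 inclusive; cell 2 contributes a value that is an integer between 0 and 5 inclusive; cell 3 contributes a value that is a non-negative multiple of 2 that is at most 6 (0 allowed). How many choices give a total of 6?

11

The generating function for the choices is (z + z^2 + z^3 + z^4 + z^5)·(1 + z + z^2 + z^3 + z^4 + z^5)·(1 + z^2 + z^4 + z^6); the count is [z^6].
(z + z^2 + z^3 + z^4 + z^5) has coefficients 0,1,1,1,1,1 for degrees 0…5.
(1 + z + z^2 + z^3 + z^4 + z^5) has coefficients 1,1,1,1,1,1,0 for degrees 0…6.
Finally multiplying by (1 + z^2 + z^4 + z^6), the product of all factors after the first has coefficients 1,1,2,2,3,3,3 for degrees 0…6.
[z^6] = 1·3 + 1·3 + 1·2 + 1·2 + 1·1 = 11.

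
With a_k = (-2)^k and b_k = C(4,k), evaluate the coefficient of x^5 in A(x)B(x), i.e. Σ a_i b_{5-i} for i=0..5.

-2

The convolution is the t^5 coefficient of A(t)B(t).
Σ = 1·0 − 2·1 + 4·4 − 8·6 + 16·4 − 32·1 = -2.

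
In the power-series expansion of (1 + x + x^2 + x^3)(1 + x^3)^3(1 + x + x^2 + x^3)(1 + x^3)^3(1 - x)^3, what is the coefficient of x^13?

-55

(1 + x + x^2 + x^3) has coefficients 1,1,1,1 for degrees 0…3.
(1 + x^3)^3 has coefficients 1,0,0,3,0,0,3,0,0,1,0,0,0,0 for degrees 0…13.
Multiplying by (1 + x + x^2 + x^3) gives running coefficients 1,1,1,4,3,3,6,3,3,4,1,1,1,0 for degrees 0…13.
Multiplying by (1 + x^3)^3 gives running coefficients 1,1,1,7,6,6,21,15,15,35,20,20,35,15 for degrees 0…13.
Finally multiplying by (1 - x)^3, the product of all factors after the first has coefficients 1,-2,1,6,-13,8,14,-36,27,14,-55,50,0,-50 for degrees 0…13.
[x^13] = 1·(-50) + 1·0 + 1·50 + 1·(-55) = -55.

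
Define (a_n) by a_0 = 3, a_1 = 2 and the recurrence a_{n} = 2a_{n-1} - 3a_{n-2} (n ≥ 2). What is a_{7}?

The ordinary generating function has denominator 1 - 2t + 3t^2.
Iterating the recurrence: a_0,…,a_{7} = 3, 2, -5, -16, -17, 14, 79, 116.

116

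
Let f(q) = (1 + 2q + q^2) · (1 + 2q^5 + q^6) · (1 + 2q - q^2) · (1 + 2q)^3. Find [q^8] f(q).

(1 + 2q + q^2) has coefficients 1,2,1 for degrees 0…2.
(1 + 2q^5 + q^6) has coefficients 1,0,0,0,0,2,1,0,0 for degrees 0…8.
Multiplying by (1 + 2q - q^2) gives running coefficients 1,2,-1,0,0,2,5,0,-1 for degrees 0…8.
Finally multiplying by (1 + 2q)^3, the product of all factors after the first has coefficients 1,8,23,26,4,-6,17,54,75 for degrees 0…8.
[q^8] = 1·75 + 2·54 + 1·17 = 200.

200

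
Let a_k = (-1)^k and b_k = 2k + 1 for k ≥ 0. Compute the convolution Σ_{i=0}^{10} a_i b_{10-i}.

This is [x^10] in the product of the two ordinary generating functions.
Σ = 1·21 − 1·19 + 1·17 − 1·15 + 1·13 − 1·11 + 1·9 − 1·7 + 1·5 − 1·3 + 1·1 = 11.

11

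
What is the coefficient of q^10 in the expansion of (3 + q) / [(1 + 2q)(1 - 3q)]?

Partial fractions give a closed form: a_n = (1)·(-2)^n + (2)·3^n.
At n = 10: a_10 = 119122.

119122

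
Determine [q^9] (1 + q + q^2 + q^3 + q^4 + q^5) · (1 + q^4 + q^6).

(1 + q + q^2 + q^3 + q^4 + q^5) has coefficients 1,1,1,1,1,1 for degrees 0…5.
(1 + q^4 + q^6) has coefficients 1,0,0,0,1,0,1,0,0,0 for degrees 0…9.
[q^9] = 1·0 + 1·0 + 1·0 + 1·1 + 1·0 + 1·1 = 2.

2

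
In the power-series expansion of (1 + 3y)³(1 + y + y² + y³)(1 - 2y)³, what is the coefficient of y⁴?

43

(1 + 3y)³ has coefficients 1,9,27,27 for degrees 0…3.
(1 + y + y² + y³) has coefficients 1,1,1,1,0 for degrees 0…4.
Finally multiplying by (1 - 2y)³, the product of all factors after the first has coefficients 1,-5,7,-1,-2 for degrees 0…4.
[y⁴] = 1·(-2) + 9·(-1) + 27·7 + 27·(-5) = 43.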